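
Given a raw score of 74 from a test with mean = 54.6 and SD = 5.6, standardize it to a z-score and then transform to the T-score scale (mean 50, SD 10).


z = (X - mean) / SD = (74 - 54.6) / 5.6
z = 19.4 / 5.6
z = 3.4643
T-score = T = 50 + 10z
Carry z at full precision (z = 19.4 / 5.6) into the conversion:
T-score = 50 + 10 * (19.4 / 5.6) = 50 + 194 / 5.6
T-score = 50 + 34.6429
T-score = 84.6429

84.6429


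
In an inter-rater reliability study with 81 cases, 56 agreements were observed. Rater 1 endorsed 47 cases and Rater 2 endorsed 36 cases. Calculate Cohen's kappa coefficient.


P_o = 56/81 = 0.691358
P_e = (47*36 + 34*45) / 6561 = 0.491084
kappa = (P_o - P_e) / (1 - P_e)
kappa = (0.691358 - 0.491084) / (1 - 0.491084)
kappa = 0.3935

0.3935


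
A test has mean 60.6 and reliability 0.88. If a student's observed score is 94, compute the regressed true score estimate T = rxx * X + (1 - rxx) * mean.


T_est = rxx * X + (1 - rxx) * mean
T_est = 0.88 * 94 + 0.12 * 60.6
T_est = 82.72 + 7.272
T_est = 89.992

89.992


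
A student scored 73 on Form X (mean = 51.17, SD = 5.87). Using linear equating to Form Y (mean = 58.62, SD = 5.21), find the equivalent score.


slope = SD_Y / SD_X = 5.21 / 5.87 ~ 0.8876
intercept = mean_Y - slope * mean_X = 58.62 - (5.21 / 5.87) * 51.17 ~ 13.2034
Y = slope * X + intercept. To avoid rounding drift from the rounded slope/intercept, evaluate the equivalent form Y = mean_Y + SD_Y * (X - mean_X) / SD_X at full precision:
Y = 58.62 + 5.21 * (73 - 51.17) / 5.87
Y = 58.62 + 5.21 * 21.83 / 5.87
Y = 58.62 + 113.7343 / 5.87
Y = 58.62 + 19.3755
Y = 77.9955

77.9955


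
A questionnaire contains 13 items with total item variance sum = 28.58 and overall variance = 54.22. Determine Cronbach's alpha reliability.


alpha = (k/(k-1)) * (1 - sum(si^2)/s_total^2)
= (13/12) * (1 - 28.58/54.22)
alpha = 0.5123

0.5123


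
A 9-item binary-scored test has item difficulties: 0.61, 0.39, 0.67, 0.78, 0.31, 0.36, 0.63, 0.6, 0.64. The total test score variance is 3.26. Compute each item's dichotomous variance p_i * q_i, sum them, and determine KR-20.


For each item, compute p_i * q_i:
  Item 1: 0.61 * 0.39 = 0.2379
  Item 2: 0.39 * 0.61 = 0.2379
  Item 3: 0.67 * 0.33 = 0.2211
  Item 4: 0.78 * 0.22 = 0.1716
  Item 5: 0.31 * 0.69 = 0.2139
  Item 6: 0.36 * 0.64 = 0.2304
  Item 7: 0.63 * 0.37 = 0.2331
  Item 8: 0.6 * 0.4 = 0.24
  Item 9: 0.64 * 0.36 = 0.2304
Sum(p_i * q_i) = 0.2379 + 0.2379 + 0.2211 + 0.1716 + 0.2139 + 0.2304 + 0.2331 + 0.24 + 0.2304 = 2.0163
KR-20 = (k/(k-1)) * (1 - Sum(p_i*q_i) / Var_total)
= (9/8) * (1 - 2.0163/3.26)
= 1.125 * 0.3815
KR-20 = 0.4292

0.4292


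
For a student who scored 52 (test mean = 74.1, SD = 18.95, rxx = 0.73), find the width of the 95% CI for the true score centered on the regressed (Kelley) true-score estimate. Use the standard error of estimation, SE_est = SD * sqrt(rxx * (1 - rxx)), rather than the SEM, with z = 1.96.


True score estimate = 0.73*52 + 0.27*74.1 = 57.967
SE_est = SD * sqrt(rxx * (1 - rxx)) = 18.95 * sqrt(0.73 * 0.27) = 18.95 * sqrt(0.1971) = 8.413032
CI = T_est +/- z * SE_est, so width = 2 * z * SE_est = 2 * 1.96 * 8.413032
Width = 32.9791

32.9791


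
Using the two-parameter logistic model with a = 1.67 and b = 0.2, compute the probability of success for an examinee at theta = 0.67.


a*(theta - b) = 1.67 * (0.67 - 0.2) = 0.7849
exp(-0.7849) = 0.4562
P = 1 / (1 + 0.4562)
P = 0.6867

0.6867


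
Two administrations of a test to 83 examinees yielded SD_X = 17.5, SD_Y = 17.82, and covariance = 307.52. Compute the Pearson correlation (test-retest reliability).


r = cov(X,Y) / (SD_X * SD_Y)
r = 307.52 / (17.5 * 17.82)
r = 307.52 / 311.85
r = 0.9861

0.9861


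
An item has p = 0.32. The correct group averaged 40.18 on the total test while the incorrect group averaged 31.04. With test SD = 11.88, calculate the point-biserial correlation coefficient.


q = 1 - p = 0.68
rpb = ((M1 - M0) / SD) * sqrt(p * q)
rpb = ((40.18 - 31.04) / 11.88) * sqrt(0.32 * 0.68)
rpb = 0.3589

0.3589


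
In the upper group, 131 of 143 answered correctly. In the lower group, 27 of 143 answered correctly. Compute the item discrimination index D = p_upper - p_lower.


p_upper = 131/143 = 0.9161
p_lower = 27/143 = 0.1888
D = 0.9161 - 0.1888 = 0.7273

0.7273


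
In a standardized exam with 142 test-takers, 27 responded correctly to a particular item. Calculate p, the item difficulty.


Item difficulty p = number correct / total examinees
p = 27 / 142
p = 0.1901

0.1901


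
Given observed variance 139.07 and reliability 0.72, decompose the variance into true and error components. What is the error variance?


var_true = rxx * var_obs = 0.72 * 139.07 = 100.1304
var_error = var_obs - var_true
var_error = 139.07 - 100.1304
var_error = 38.9396

38.9396


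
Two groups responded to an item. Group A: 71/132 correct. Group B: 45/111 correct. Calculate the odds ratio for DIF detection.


Odds_A = 71/61 = 1.1639
Odds_B = 45/66 = 0.6818
OR = Odds_A / Odds_B = 1.1639 / 0.6818
Exactly, OR = (71 * 66) / (61 * 45) = 4686 / 2745
OR = 1.7071

1.7071


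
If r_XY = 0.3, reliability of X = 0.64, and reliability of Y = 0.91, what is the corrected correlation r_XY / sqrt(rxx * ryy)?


r_corrected = rxy / sqrt(rxx * ryy)
= 0.3 / sqrt(0.64 * 0.91)
= 0.3 / sqrt(0.5824)
= 0.3 / 0.763151
r_corrected = 0.3931

0.3931


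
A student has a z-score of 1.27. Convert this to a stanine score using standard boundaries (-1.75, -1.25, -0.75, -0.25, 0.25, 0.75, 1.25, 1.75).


Stanine boundaries: [-1.75, -1.25, -0.75, -0.25, 0.25, 0.75, 1.25, 1.75]
z = 1.27
Check each boundary:
  z >= -1.75 -> could be stanine 2
  z >= -1.25 -> could be stanine 3
  z >= -0.75 -> could be stanine 4
  z >= -0.25 -> could be stanine 5
  z >= 0.25 -> could be stanine 6
  z >= 0.75 -> could be stanine 7
  z >= 1.25 -> could be stanine 8
  z < 1.75
Highest qualifying boundary gives stanine = 8

8


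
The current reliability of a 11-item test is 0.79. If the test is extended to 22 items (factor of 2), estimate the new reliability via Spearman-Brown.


r_new = (n * rxx) / (1 + (n-1) * rxx)
r_new = (2 * 0.79) / (1 + 1 * 0.79)
r_new = 1.58 / 1.79
r_new = 0.8827

0.8827


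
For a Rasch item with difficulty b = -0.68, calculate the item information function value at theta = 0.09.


P = 1/(1+exp(-(0.09--0.68))) = 0.6835
I = P*(1-P) = 0.6835 * 0.3165
I = 0.2163

0.2163


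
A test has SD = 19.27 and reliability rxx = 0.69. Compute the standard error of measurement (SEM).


SEM = SD * sqrt(1 - rxx)
SEM = 19.27 * sqrt(1 - 0.69)
SEM = 19.27 * sqrt(0.31) = 19.27 * 0.556776
SEM = 10.7291

10.7291


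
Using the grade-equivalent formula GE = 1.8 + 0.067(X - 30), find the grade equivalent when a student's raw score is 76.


raw - median = 76 - 30 = 46
slope * diff = 0.067 * 46 = 3.082
GE = 1.8 + 3.082
GE = 4.882

4.882


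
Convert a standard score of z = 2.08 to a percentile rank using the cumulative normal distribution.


CDF(z) = 0.5 * (1 + erf(z/sqrt(2)))
erf(1.4708) = 0.9625
CDF = 0.9812
Percentile rank = 0.9812 * 100 = 98.12

98.12


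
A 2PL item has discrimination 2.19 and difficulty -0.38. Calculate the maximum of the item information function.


For 2PL, max info at theta = b = -0.38
I_max = a^2 / 4 = 2.19^2 / 4
= 4.7961 / 4
I_max = 1.199

1.199


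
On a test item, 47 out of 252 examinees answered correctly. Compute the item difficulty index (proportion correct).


Item difficulty p = number correct / total examinees
p = 47 / 252
p = 0.1865

0.1865


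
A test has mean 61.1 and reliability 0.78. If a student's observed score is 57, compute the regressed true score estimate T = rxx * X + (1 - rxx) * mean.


T_est = rxx * X + (1 - rxx) * mean
T_est = 0.78 * 57 + 0.22 * 61.1
T_est = 44.46 + 13.442
T_est = 57.902

57.902


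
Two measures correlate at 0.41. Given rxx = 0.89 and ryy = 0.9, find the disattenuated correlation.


r_corrected = rxy / sqrt(rxx * ryy)
= 0.41 / sqrt(0.89 * 0.9)
= 0.41 / sqrt(0.801)
= 0.41 / 0.894986
r_corrected = 0.4581

0.4581


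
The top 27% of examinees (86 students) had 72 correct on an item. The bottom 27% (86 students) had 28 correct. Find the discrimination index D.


p_upper = 72/86 = 0.8372
p_lower = 28/86 = 0.3256
D = 0.8372 - 0.3256 = 0.5116

0.5116


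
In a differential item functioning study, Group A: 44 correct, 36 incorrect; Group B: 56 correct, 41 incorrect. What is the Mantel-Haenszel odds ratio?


Odds_A = 44/36 = 1.2222
Odds_B = 56/41 = 1.3659
OR = Odds_A / Odds_B = 1.2222 / 1.3659
Exactly, OR = (44 * 41) / (36 * 56) = 1804 / 2016
OR = 0.8948

0.8948


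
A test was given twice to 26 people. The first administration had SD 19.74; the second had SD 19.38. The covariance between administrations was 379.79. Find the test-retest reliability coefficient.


r = cov(X,Y) / (SD_X * SD_Y)
r = 379.79 / (19.74 * 19.38)
r = 379.79 / 382.5612
r = 0.9928

0.9928


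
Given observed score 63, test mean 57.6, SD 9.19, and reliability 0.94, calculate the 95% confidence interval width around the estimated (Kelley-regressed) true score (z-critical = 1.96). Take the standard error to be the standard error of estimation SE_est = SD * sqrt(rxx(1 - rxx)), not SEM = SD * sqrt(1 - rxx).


True score estimate = 0.94*63 + 0.06*57.6 = 62.676
SE_est = SD * sqrt(rxx * (1 - rxx)) = 9.19 * sqrt(0.94 * 0.06) = 9.19 * sqrt(0.0564) = 2.182504
CI = T_est +/- z * SE_est, so width = 2 * z * SE_est = 2 * 1.96 * 2.182504
Width = 8.5554

8.5554


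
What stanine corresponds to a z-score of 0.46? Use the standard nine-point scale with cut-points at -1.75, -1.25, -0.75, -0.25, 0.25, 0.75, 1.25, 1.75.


Stanine boundaries: [-1.75, -1.25, -0.75, -0.25, 0.25, 0.75, 1.25, 1.75]
z = 0.46
Check each boundary:
  z >= -1.75 -> could be stanine 2
  z >= -1.25 -> could be stanine 3
  z >= -0.75 -> could be stanine 4
  z >= -0.25 -> could be stanine 5
  z >= 0.25 -> could be stanine 6
  z < 0.75
  z < 1.25
  z < 1.75
Highest qualifying boundary gives stanine = 6

6


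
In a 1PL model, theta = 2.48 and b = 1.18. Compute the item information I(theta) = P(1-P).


P = 1/(1+exp(-(2.48-1.18))) = 0.7858
I = P*(1-P) = 0.7858 * 0.2142
I = 0.1683

0.1683


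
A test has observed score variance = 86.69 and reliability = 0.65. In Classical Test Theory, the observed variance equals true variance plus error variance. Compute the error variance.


var_true = rxx * var_obs = 0.65 * 86.69 = 56.3485
var_error = var_obs - var_true
var_error = 86.69 - 56.3485
var_error = 30.3415

30.3415


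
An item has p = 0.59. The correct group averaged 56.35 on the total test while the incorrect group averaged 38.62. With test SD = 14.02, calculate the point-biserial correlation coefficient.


q = 1 - p = 0.41
rpb = ((M1 - M0) / SD) * sqrt(p * q)
rpb = ((56.35 - 38.62) / 14.02) * sqrt(0.59 * 0.41)
rpb = 0.622

0.622


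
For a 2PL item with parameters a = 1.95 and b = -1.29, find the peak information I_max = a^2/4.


For 2PL, max info at theta = b = -1.29
I_max = a^2 / 4 = 1.95^2 / 4
= 3.8025 / 4
I_max = 0.9506

0.9506


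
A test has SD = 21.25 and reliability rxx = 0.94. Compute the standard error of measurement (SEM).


SEM = SD * sqrt(1 - rxx)
SEM = 21.25 * sqrt(1 - 0.94)
SEM = 21.25 * sqrt(0.06) = 21.25 * 0.244949
SEM = 5.2052

5.2052


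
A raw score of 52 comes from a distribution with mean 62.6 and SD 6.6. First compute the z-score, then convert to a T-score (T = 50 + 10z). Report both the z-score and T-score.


z = (X - mean) / SD = (52 - 62.6) / 6.6
z = -10.6 / 6.6
z = -1.6061
T-score = T = 50 + 10z
Carry z at full precision (z = -10.6 / 6.6) into the conversion:
T-score = 50 + 10 * (-10.6 / 6.6) = 50 + -106 / 6.6
T-score = 50 + -16.0606
T-score = 33.9394

33.9394


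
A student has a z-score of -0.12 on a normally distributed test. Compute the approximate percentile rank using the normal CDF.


CDF(z) = 0.5 * (1 + erf(z/sqrt(2)))
erf(-0.0849) = -0.0955
CDF = 0.4522
Percentile rank = 0.4522 * 100 = 45.22

45.22


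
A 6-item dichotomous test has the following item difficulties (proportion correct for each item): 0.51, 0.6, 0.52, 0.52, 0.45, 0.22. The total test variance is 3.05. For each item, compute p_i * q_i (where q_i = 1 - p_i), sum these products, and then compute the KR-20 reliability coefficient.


For each item, compute p_i * q_i:
  Item 1: 0.51 * 0.49 = 0.2499
  Item 2: 0.6 * 0.4 = 0.24
  Item 3: 0.52 * 0.48 = 0.2496
  Item 4: 0.52 * 0.48 = 0.2496
  Item 5: 0.45 * 0.55 = 0.2475
  Item 6: 0.22 * 0.78 = 0.1716
Sum(p_i * q_i) = 0.2499 + 0.24 + 0.2496 + 0.2496 + 0.2475 + 0.1716 = 1.4082
KR-20 = (k/(k-1)) * (1 - Sum(p_i*q_i) / Var_total)
= (6/5) * (1 - 1.4082/3.05)
= 1.2 * 0.5383
KR-20 = 0.646

0.646


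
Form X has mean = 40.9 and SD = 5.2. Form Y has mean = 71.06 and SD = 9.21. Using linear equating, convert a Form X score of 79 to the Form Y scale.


slope = SD_Y / SD_X = 9.21 / 5.2 ~ 1.7712
intercept = mean_Y - slope * mean_X = 71.06 - (9.21 / 5.2) * 40.9 ~ -1.3802
Y = slope * X + intercept. To avoid rounding drift from the rounded slope/intercept, evaluate the equivalent form Y = mean_Y + SD_Y * (X - mean_X) / SD_X at full precision:
Y = 71.06 + 9.21 * (79 - 40.9) / 5.2
Y = 71.06 + 9.21 * 38.1 / 5.2
Y = 71.06 + 350.901 / 5.2
Y = 71.06 + 67.481
Y = 138.541

138.541


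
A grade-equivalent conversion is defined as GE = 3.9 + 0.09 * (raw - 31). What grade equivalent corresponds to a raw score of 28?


raw - median = 28 - 31 = -3
slope * diff = 0.09 * -3 = -0.27
GE = 3.9 + -0.27
GE = 3.63

3.63


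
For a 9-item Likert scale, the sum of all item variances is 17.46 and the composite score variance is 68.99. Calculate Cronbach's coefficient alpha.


alpha = (k/(k-1)) * (1 - sum(si^2)/s_total^2)
= (9/8) * (1 - 17.46/68.99)
alpha = 0.8403

0.8403


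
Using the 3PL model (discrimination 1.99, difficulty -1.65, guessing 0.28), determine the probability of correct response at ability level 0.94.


logit = 1.99*(0.94 - -1.65) = 5.1541
P* = 1/(1 + exp(-5.1541)) = 0.9943
P = 0.28 + (1 - 0.28) * 0.9943
P = 0.9959

0.9959


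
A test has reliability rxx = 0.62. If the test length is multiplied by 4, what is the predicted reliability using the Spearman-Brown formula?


r_new = (n * rxx) / (1 + (n-1) * rxx)
r_new = (4 * 0.62) / (1 + 3 * 0.62)
r_new = 2.48 / 2.86
r_new = 0.8671

0.8671


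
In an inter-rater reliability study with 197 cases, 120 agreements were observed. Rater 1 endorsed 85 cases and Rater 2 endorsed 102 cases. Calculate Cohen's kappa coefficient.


P_o = 120/197 = 0.609137
P_e = (85*102 + 112*95) / 38809 = 0.497565
kappa = (P_o - P_e) / (1 - P_e)
kappa = (0.609137 - 0.497565) / (1 - 0.497565)
kappa = 0.2221

0.2221


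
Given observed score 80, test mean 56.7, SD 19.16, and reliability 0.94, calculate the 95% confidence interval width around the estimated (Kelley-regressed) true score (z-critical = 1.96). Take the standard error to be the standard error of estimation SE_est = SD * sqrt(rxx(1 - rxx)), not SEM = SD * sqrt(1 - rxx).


True score estimate = 0.94*80 + 0.06*56.7 = 78.602
SE_est = SD * sqrt(rxx * (1 - rxx)) = 19.16 * sqrt(0.94 * 0.06) = 19.16 * sqrt(0.0564) = 4.550248
CI = T_est +/- z * SE_est, so width = 2 * z * SE_est = 2 * 1.96 * 4.550248
Width = 17.837

17.837


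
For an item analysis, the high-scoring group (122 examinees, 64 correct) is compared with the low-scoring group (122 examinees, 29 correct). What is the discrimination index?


p_upper = 64/122 = 0.5246
p_lower = 29/122 = 0.2377
D = 0.5246 - 0.2377 = 0.2869

0.2869


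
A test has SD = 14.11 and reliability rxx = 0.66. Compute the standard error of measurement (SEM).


SEM = SD * sqrt(1 - rxx)
SEM = 14.11 * sqrt(1 - 0.66)
SEM = 14.11 * sqrt(0.34) = 14.11 * 0.583095
SEM = 8.2275

8.2275


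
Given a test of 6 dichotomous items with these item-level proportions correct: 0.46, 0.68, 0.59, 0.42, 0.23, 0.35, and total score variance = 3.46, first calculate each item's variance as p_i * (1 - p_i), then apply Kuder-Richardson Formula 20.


For each item, compute p_i * q_i:
  Item 1: 0.46 * 0.54 = 0.2484
  Item 2: 0.68 * 0.32 = 0.2176
  Item 3: 0.59 * 0.41 = 0.2419
  Item 4: 0.42 * 0.58 = 0.2436
  Item 5: 0.23 * 0.77 = 0.1771
  Item 6: 0.35 * 0.65 = 0.2275
Sum(p_i * q_i) = 0.2484 + 0.2176 + 0.2419 + 0.2436 + 0.1771 + 0.2275 = 1.3561
KR-20 = (k/(k-1)) * (1 - Sum(p_i*q_i) / Var_total)
= (6/5) * (1 - 1.3561/3.46)
= 1.2 * 0.6081
KR-20 = 0.7297

0.7297


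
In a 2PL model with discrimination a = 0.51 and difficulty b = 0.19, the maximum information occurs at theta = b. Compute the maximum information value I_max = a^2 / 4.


For 2PL, max info at theta = b = 0.19
I_max = a^2 / 4 = 0.51^2 / 4
= 0.2601 / 4
I_max = 0.065

0.065


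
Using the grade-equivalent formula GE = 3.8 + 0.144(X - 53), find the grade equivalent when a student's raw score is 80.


raw - median = 80 - 53 = 27
slope * diff = 0.144 * 27 = 3.888
GE = 3.8 + 3.888
GE = 7.688

7.688


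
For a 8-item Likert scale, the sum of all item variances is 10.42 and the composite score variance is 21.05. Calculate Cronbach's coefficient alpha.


alpha = (k/(k-1)) * (1 - sum(si^2)/s_total^2)
= (8/7) * (1 - 10.42/21.05)
alpha = 0.5771

0.5771


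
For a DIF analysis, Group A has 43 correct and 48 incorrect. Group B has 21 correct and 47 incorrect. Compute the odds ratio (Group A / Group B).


Odds_A = 43/48 = 0.8958
Odds_B = 21/47 = 0.4468
OR = Odds_A / Odds_B = 0.8958 / 0.4468
Exactly, OR = (43 * 47) / (48 * 21) = 2021 / 1008
OR = 2.005

2.005


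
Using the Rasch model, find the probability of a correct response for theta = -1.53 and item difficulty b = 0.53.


theta - b = -1.53 - 0.53 = -2.06
exp(-(theta - b)) = exp(2.06) = 7.846
P = 1 / (1 + 7.846)
P = 0.113

0.113


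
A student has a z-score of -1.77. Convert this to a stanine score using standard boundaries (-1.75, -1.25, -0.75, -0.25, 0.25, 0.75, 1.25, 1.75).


Stanine boundaries: [-1.75, -1.25, -0.75, -0.25, 0.25, 0.75, 1.25, 1.75]
z = -1.77
Check each boundary:
  z < -1.75
  z < -1.25
  z < -0.75
  z < -0.25
  z < 0.25
  z < 0.75
  z < 1.25
  z < 1.75
Highest qualifying boundary gives stanine = 1

1


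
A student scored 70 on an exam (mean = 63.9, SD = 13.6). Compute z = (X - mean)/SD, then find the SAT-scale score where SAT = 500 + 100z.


z = (X - mean) / SD = (70 - 63.9) / 13.6
z = 6.1 / 13.6
z = 0.4485
SAT-scale = SAT = 500 + 100z
Carry z at full precision (z = 6.1 / 13.6) into the conversion:
SAT-scale = 500 + 100 * (6.1 / 13.6) = 500 + 610 / 13.6
SAT-scale = 500 + 44.8529
SAT-scale = 544.8529

544.8529


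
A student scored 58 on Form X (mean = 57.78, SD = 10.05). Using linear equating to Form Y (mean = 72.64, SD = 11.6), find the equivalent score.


slope = SD_Y / SD_X = 11.6 / 10.05 ~ 1.1542
intercept = mean_Y - slope * mean_X = 72.64 - (11.6 / 10.05) * 57.78 ~ 5.9487
Y = slope * X + intercept. To avoid rounding drift from the rounded slope/intercept, evaluate the equivalent form Y = mean_Y + SD_Y * (X - mean_X) / SD_X at full precision:
Y = 72.64 + 11.6 * (58 - 57.78) / 10.05
Y = 72.64 + 11.6 * 0.22 / 10.05
Y = 72.64 + 2.552 / 10.05
Y = 72.64 + 0.2539
Y = 72.8939

72.8939


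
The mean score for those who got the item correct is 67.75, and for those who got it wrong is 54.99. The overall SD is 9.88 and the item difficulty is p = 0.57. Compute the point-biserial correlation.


q = 1 - p = 0.43
rpb = ((M1 - M0) / SD) * sqrt(p * q)
rpb = ((67.75 - 54.99) / 9.88) * sqrt(0.57 * 0.43)
rpb = 0.6394

0.6394


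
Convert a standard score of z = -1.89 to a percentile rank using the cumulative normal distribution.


CDF(z) = 0.5 * (1 + erf(z/sqrt(2)))
erf(-1.3364) = -0.9412
CDF = 0.0294
Percentile rank = 0.0294 * 100 = 2.94

2.94


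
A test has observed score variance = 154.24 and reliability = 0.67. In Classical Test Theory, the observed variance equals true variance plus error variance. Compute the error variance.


var_true = rxx * var_obs = 0.67 * 154.24 = 103.3408
var_error = var_obs - var_true
var_error = 154.24 - 103.3408
var_error = 50.8992

50.8992


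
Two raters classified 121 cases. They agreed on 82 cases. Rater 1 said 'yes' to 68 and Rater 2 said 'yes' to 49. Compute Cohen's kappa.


P_o = 82/121 = 0.677686
P_e = (68*49 + 53*72) / 14641 = 0.488218
kappa = (P_o - P_e) / (1 - P_e)
kappa = (0.677686 - 0.488218) / (1 - 0.488218)
kappa = 0.3702

0.3702


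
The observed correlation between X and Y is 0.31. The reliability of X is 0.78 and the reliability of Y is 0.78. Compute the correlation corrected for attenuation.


r_corrected = rxy / sqrt(rxx * ryy)
= 0.31 / sqrt(0.78 * 0.78)
= 0.31 / sqrt(0.6084)
= 0.31 / 0.78
r_corrected = 0.3974

0.3974


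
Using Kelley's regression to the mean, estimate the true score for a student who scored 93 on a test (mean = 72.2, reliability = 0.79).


T_est = rxx * X + (1 - rxx) * mean
T_est = 0.79 * 93 + 0.21 * 72.2
T_est = 73.47 + 15.162
T_est = 88.632

88.632


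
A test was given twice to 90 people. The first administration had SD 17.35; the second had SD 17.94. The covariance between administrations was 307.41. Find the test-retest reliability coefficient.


r = cov(X,Y) / (SD_X * SD_Y)
r = 307.41 / (17.35 * 17.94)
r = 307.41 / 311.259
r = 0.9876

0.9876


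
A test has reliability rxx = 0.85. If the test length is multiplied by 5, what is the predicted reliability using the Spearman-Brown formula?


r_new = (n * rxx) / (1 + (n-1) * rxx)
r_new = (5 * 0.85) / (1 + 4 * 0.85)
r_new = 4.25 / 4.4
r_new = 0.9659

0.9659


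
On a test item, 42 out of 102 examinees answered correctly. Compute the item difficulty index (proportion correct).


Item difficulty p = number correct / total examinees
p = 42 / 102
p = 0.4118

0.4118


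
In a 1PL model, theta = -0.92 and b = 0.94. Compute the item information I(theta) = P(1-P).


P = 1/(1+exp(-(-0.92-0.94))) = 0.1347
I = P*(1-P) = 0.1347 * 0.8653
I = 0.1166

0.1166


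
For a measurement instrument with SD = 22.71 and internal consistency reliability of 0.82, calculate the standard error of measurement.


SEM = SD * sqrt(1 - rxx)
SEM = 22.71 * sqrt(1 - 0.82)
SEM = 22.71 * sqrt(0.18) = 22.71 * 0.424264
SEM = 9.635

9.635


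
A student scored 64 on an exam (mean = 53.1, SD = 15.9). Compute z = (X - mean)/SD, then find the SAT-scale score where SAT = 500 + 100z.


z = (X - mean) / SD = (64 - 53.1) / 15.9
z = 10.9 / 15.9
z = 0.6855
SAT-scale = SAT = 500 + 100z
Carry z at full precision (z = 10.9 / 15.9) into the conversion:
SAT-scale = 500 + 100 * (10.9 / 15.9) = 500 + 1090 / 15.9
SAT-scale = 500 + 68.5535
SAT-scale = 568.5535

568.5535


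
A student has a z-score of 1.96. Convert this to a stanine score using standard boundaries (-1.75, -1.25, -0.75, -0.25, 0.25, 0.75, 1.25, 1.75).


Stanine boundaries: [-1.75, -1.25, -0.75, -0.25, 0.25, 0.75, 1.25, 1.75]
z = 1.96
Check each boundary:
  z >= -1.75 -> could be stanine 2
  z >= -1.25 -> could be stanine 3
  z >= -0.75 -> could be stanine 4
  z >= -0.25 -> could be stanine 5
  z >= 0.25 -> could be stanine 6
  z >= 0.75 -> could be stanine 7
  z >= 1.25 -> could be stanine 8
  z >= 1.75 -> could be stanine 9
Highest qualifying boundary gives stanine = 9

9


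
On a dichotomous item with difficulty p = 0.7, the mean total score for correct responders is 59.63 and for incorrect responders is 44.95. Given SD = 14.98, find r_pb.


q = 1 - p = 0.3
rpb = ((M1 - M0) / SD) * sqrt(p * q)
rpb = ((59.63 - 44.95) / 14.98) * sqrt(0.7 * 0.3)
rpb = 0.4491

0.4491


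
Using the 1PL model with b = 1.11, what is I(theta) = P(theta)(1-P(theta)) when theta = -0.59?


P = 1/(1+exp(-(-0.59-1.11))) = 0.1545
I = P*(1-P) = 0.1545 * 0.8455
I = 0.1306

0.1306


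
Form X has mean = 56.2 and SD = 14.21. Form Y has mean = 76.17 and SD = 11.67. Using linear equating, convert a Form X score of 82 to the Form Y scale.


slope = SD_Y / SD_X = 11.67 / 14.21 ~ 0.8213
intercept = mean_Y - slope * mean_X = 76.17 - (11.67 / 14.21) * 56.2 ~ 30.0156
Y = slope * X + intercept. To avoid rounding drift from the rounded slope/intercept, evaluate the equivalent form Y = mean_Y + SD_Y * (X - mean_X) / SD_X at full precision:
Y = 76.17 + 11.67 * (82 - 56.2) / 14.21
Y = 76.17 + 11.67 * 25.8 / 14.21
Y = 76.17 + 301.086 / 14.21
Y = 76.17 + 21.1883
Y = 97.3583

97.3583


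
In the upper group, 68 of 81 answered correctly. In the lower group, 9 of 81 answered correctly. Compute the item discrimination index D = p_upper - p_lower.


p_upper = 68/81 = 0.8395
p_lower = 9/81 = 0.1111
D = 0.8395 - 0.1111 = 0.7284

0.7284


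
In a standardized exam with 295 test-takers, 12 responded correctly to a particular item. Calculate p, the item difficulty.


Item difficulty p = number correct / total examinees
p = 12 / 295
p = 0.0407

0.0407


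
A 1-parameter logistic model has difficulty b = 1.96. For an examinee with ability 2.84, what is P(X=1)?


theta - b = 2.84 - 1.96 = 0.88
exp(-(theta - b)) = exp(-0.88) = 0.4148
P = 1 / (1 + 0.4148)
P = 0.7068

0.7068


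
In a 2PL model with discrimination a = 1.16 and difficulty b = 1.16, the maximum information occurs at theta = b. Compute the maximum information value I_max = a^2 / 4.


For 2PL, max info at theta = b = 1.16
I_max = a^2 / 4 = 1.16^2 / 4
= 1.3456 / 4
I_max = 0.3364

0.3364


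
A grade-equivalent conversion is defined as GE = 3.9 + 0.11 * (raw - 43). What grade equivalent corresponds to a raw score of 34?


raw - median = 34 - 43 = -9
slope * diff = 0.11 * -9 = -0.99
GE = 3.9 + -0.99
GE = 2.91

2.91


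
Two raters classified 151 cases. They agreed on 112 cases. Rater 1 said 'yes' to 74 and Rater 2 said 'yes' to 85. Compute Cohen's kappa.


P_o = 112/151 = 0.741722
P_e = (74*85 + 77*66) / 22801 = 0.49875
kappa = (P_o - P_e) / (1 - P_e)
kappa = (0.741722 - 0.49875) / (1 - 0.49875)
kappa = 0.4847

0.4847


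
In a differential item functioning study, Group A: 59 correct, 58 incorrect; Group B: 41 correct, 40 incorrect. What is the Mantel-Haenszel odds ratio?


Odds_A = 59/58 = 1.0172
Odds_B = 41/40 = 1.025
OR = Odds_A / Odds_B = 1.0172 / 1.025
Exactly, OR = (59 * 40) / (58 * 41) = 2360 / 2378
OR = 0.9924

0.9924


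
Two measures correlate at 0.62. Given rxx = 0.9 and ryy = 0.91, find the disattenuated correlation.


r_corrected = rxy / sqrt(rxx * ryy)
= 0.62 / sqrt(0.9 * 0.91)
= 0.62 / sqrt(0.819)
= 0.62 / 0.904986
r_corrected = 0.6851

0.6851


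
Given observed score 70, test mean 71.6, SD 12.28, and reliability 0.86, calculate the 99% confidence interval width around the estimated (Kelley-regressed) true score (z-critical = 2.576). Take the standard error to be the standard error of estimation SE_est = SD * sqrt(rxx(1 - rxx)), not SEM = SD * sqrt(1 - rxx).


True score estimate = 0.86*70 + 0.14*71.6 = 70.224
SE_est = SD * sqrt(rxx * (1 - rxx)) = 12.28 * sqrt(0.86 * 0.14) = 12.28 * sqrt(0.1204) = 4.261001
CI = T_est +/- z * SE_est, so width = 2 * z * SE_est = 2 * 2.576 * 4.261001
Width = 21.9527

21.9527


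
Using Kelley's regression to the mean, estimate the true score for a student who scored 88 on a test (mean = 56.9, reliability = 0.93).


T_est = rxx * X + (1 - rxx) * mean
T_est = 0.93 * 88 + 0.07 * 56.9
T_est = 81.84 + 3.983
T_est = 85.823

85.823


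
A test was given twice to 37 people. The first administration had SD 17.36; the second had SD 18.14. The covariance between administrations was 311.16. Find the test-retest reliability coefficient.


r = cov(X,Y) / (SD_X * SD_Y)
r = 311.16 / (17.36 * 18.14)
r = 311.16 / 314.9104
r = 0.9881

0.9881


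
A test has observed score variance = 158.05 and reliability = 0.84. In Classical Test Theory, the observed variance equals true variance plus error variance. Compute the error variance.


var_true = rxx * var_obs = 0.84 * 158.05 = 132.762
var_error = var_obs - var_true
var_error = 158.05 - 132.762
var_error = 25.288

25.288


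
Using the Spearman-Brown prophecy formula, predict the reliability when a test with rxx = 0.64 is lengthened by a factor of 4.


r_new = (n * rxx) / (1 + (n-1) * rxx)
r_new = (4 * 0.64) / (1 + 3 * 0.64)
r_new = 2.56 / 2.92
r_new = 0.8767

0.8767


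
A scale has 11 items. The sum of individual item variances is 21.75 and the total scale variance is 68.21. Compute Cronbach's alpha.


alpha = (k/(k-1)) * (1 - sum(si^2)/s_total^2)
= (11/10) * (1 - 21.75/68.21)
alpha = 0.7492

0.7492


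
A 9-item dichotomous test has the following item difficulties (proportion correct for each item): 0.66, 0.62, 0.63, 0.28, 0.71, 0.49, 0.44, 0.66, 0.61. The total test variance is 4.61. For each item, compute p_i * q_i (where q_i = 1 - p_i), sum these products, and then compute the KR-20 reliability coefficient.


For each item, compute p_i * q_i:
  Item 1: 0.66 * 0.34 = 0.2244
  Item 2: 0.62 * 0.38 = 0.2356
  Item 3: 0.63 * 0.37 = 0.2331
  Item 4: 0.28 * 0.72 = 0.2016
  Item 5: 0.71 * 0.29 = 0.2059
  Item 6: 0.49 * 0.51 = 0.2499
  Item 7: 0.44 * 0.56 = 0.2464
  Item 8: 0.66 * 0.34 = 0.2244
  Item 9: 0.61 * 0.39 = 0.2379
Sum(p_i * q_i) = 0.2244 + 0.2356 + 0.2331 + 0.2016 + 0.2059 + 0.2499 + 0.2464 + 0.2244 + 0.2379 = 2.0592
KR-20 = (k/(k-1)) * (1 - Sum(p_i*q_i) / Var_total)
= (9/8) * (1 - 2.0592/4.61)
= 1.125 * 0.5533
KR-20 = 0.6225

0.6225


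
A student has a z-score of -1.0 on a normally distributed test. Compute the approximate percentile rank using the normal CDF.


CDF(z) = 0.5 * (1 + erf(z/sqrt(2)))
erf(-0.7071) = -0.6827
CDF = 0.1587
Percentile rank = 0.1587 * 100 = 15.87

15.87


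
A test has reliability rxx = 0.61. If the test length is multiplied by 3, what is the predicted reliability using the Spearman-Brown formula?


r_new = (n * rxx) / (1 + (n-1) * rxx)
r_new = (3 * 0.61) / (1 + 2 * 0.61)
r_new = 1.83 / 2.22
r_new = 0.8243

0.8243


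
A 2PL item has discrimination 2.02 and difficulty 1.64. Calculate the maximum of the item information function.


For 2PL, max info at theta = b = 1.64
I_max = a^2 / 4 = 2.02^2 / 4
= 4.0804 / 4
I_max = 1.0201

1.0201


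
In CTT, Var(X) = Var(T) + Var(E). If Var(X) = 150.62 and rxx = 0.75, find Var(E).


var_true = rxx * var_obs = 0.75 * 150.62 = 112.965
var_error = var_obs - var_true
var_error = 150.62 - 112.965
var_error = 37.655

37.655


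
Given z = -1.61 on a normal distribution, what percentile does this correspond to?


CDF(z) = 0.5 * (1 + erf(z/sqrt(2)))
erf(-1.1384) = -0.8926
CDF = 0.0537
Percentile rank = 0.0537 * 100 = 5.37

5.37


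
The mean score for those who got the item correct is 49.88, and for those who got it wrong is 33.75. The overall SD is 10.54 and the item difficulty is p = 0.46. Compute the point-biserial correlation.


q = 1 - p = 0.54
rpb = ((M1 - M0) / SD) * sqrt(p * q)
rpb = ((49.88 - 33.75) / 10.54) * sqrt(0.46 * 0.54)
rpb = 0.7627

0.7627


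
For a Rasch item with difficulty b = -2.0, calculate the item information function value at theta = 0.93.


P = 1/(1+exp(-(0.93--2.0))) = 0.9493
I = P*(1-P) = 0.9493 * 0.0507
I = 0.0481

0.0481


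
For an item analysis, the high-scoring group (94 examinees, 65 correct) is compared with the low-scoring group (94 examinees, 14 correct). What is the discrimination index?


p_upper = 65/94 = 0.6915
p_lower = 14/94 = 0.1489
D = 0.6915 - 0.1489 = 0.5426

0.5426


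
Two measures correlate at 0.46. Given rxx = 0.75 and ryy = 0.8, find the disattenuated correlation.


r_corrected = rxy / sqrt(rxx * ryy)
= 0.46 / sqrt(0.75 * 0.8)
= 0.46 / sqrt(0.6)
= 0.46 / 0.774597
r_corrected = 0.5939

0.5939


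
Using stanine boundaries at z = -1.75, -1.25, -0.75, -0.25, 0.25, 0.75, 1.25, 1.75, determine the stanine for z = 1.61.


Stanine boundaries: [-1.75, -1.25, -0.75, -0.25, 0.25, 0.75, 1.25, 1.75]
z = 1.61
Check each boundary:
  z >= -1.75 -> could be stanine 2
  z >= -1.25 -> could be stanine 3
  z >= -0.75 -> could be stanine 4
  z >= -0.25 -> could be stanine 5
  z >= 0.25 -> could be stanine 6
  z >= 0.75 -> could be stanine 7
  z >= 1.25 -> could be stanine 8
  z < 1.75
Highest qualifying boundary gives stanine = 8

8


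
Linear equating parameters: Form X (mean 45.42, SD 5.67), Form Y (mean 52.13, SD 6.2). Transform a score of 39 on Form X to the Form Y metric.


slope = SD_Y / SD_X = 6.2 / 5.67 ~ 1.0935
intercept = mean_Y - slope * mean_X = 52.13 - (6.2 / 5.67) * 45.42 ~ 2.4644
Y = slope * X + intercept. To avoid rounding drift from the rounded slope/intercept, evaluate the equivalent form Y = mean_Y + SD_Y * (X - mean_X) / SD_X at full precision:
Y = 52.13 + 6.2 * (39 - 45.42) / 5.67
Y = 52.13 - 6.2 * 6.42 / 5.67
Y = 52.13 - 39.804 / 5.67
Y = 52.13 - 7.0201
Y = 45.1099

45.1099


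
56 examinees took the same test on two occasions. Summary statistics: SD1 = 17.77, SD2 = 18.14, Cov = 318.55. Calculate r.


r = cov(X,Y) / (SD_X * SD_Y)
r = 318.55 / (17.77 * 18.14)
r = 318.55 / 322.3478
r = 0.9882

0.9882


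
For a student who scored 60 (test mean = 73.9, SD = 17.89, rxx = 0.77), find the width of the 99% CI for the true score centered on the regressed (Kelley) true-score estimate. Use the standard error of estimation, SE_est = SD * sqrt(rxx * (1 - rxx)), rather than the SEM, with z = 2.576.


True score estimate = 0.77*60 + 0.23*73.9 = 63.197
SE_est = SD * sqrt(rxx * (1 - rxx)) = 17.89 * sqrt(0.77 * 0.23) = 17.89 * sqrt(0.1771) = 7.528694
CI = T_est +/- z * SE_est, so width = 2 * z * SE_est = 2 * 2.576 * 7.528694
Width = 38.7878

38.7878


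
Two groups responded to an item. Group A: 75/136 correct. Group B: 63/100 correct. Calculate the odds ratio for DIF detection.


Odds_A = 75/61 = 1.2295
Odds_B = 63/37 = 1.7027
OR = Odds_A / Odds_B = 1.2295 / 1.7027
Exactly, OR = (75 * 37) / (61 * 63) = 2775 / 3843
OR = 0.7221

0.7221


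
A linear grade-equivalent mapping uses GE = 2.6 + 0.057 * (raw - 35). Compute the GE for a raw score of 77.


raw - median = 77 - 35 = 42
slope * diff = 0.057 * 42 = 2.394
GE = 2.6 + 2.394
GE = 4.994

4.994


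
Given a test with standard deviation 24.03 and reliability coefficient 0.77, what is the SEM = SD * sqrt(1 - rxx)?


SEM = SD * sqrt(1 - rxx)
SEM = 24.03 * sqrt(1 - 0.77)
SEM = 24.03 * sqrt(0.23) = 24.03 * 0.479583
SEM = 11.5244

11.5244


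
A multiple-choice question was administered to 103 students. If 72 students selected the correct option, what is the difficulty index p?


Item difficulty p = number correct / total examinees
p = 72 / 103
p = 0.699

0.699


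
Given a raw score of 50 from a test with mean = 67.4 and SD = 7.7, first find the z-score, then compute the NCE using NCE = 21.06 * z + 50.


z = (X - mean) / SD = (50 - 67.4) / 7.7
z = -17.4 / 7.7
z = -2.2597
NCE = NCE = 21.06z + 50
Carry z at full precision (z = -17.4 / 7.7) into the conversion:
NCE = 21.06 * (-17.4 / 7.7) + 50 = -366.444 / 7.7 + 50
NCE = -47.5901 + 50
NCE = 2.4099

2.4099


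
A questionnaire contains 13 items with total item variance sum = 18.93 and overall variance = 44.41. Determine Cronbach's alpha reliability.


alpha = (k/(k-1)) * (1 - sum(si^2)/s_total^2)
= (13/12) * (1 - 18.93/44.41)
alpha = 0.6216

0.6216


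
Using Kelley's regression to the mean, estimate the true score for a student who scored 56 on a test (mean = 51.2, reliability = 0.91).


T_est = rxx * X + (1 - rxx) * mean
T_est = 0.91 * 56 + 0.09 * 51.2
T_est = 50.96 + 4.608
T_est = 55.568

55.568


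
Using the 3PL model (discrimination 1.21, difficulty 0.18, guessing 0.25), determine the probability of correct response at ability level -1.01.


logit = 1.21*(-1.01 - 0.18) = -1.4399
P* = 1/(1 + exp(--1.4399)) = 0.1916
P = 0.25 + (1 - 0.25) * 0.1916
P = 0.3937

0.3937


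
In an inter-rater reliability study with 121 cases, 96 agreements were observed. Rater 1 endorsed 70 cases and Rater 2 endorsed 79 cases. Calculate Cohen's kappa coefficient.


P_o = 96/121 = 0.793388
P_e = (70*79 + 51*42) / 14641 = 0.524008
kappa = (P_o - P_e) / (1 - P_e)
kappa = (0.793388 - 0.524008) / (1 - 0.524008)
kappa = 0.5659

0.5659


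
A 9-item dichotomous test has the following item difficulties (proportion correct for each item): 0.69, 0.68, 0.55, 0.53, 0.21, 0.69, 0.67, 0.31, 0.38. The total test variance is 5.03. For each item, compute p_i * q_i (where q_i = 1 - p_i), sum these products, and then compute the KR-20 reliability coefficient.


For each item, compute p_i * q_i:
  Item 1: 0.69 * 0.31 = 0.2139
  Item 2: 0.68 * 0.32 = 0.2176
  Item 3: 0.55 * 0.45 = 0.2475
  Item 4: 0.53 * 0.47 = 0.2491
  Item 5: 0.21 * 0.79 = 0.1659
  Item 6: 0.69 * 0.31 = 0.2139
  Item 7: 0.67 * 0.33 = 0.2211
  Item 8: 0.31 * 0.69 = 0.2139
  Item 9: 0.38 * 0.62 = 0.2356
Sum(p_i * q_i) = 0.2139 + 0.2176 + 0.2475 + 0.2491 + 0.1659 + 0.2139 + 0.2211 + 0.2139 + 0.2356 = 1.9785
KR-20 = (k/(k-1)) * (1 - Sum(p_i*q_i) / Var_total)
= (9/8) * (1 - 1.9785/5.03)
= 1.125 * 0.6067
KR-20 = 0.6825

0.6825


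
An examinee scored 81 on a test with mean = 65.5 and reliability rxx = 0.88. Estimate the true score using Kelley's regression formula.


T_est = rxx * X + (1 - rxx) * mean
T_est = 0.88 * 81 + 0.12 * 65.5
T_est = 71.28 + 7.86
T_est = 79.14

79.14


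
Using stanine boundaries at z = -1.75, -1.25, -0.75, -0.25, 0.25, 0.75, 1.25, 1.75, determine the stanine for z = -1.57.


Stanine boundaries: [-1.75, -1.25, -0.75, -0.25, 0.25, 0.75, 1.25, 1.75]
z = -1.57
Check each boundary:
  z >= -1.75 -> could be stanine 2
  z < -1.25
  z < -0.75
  z < -0.25
  z < 0.25
  z < 0.75
  z < 1.25
  z < 1.75
Highest qualifying boundary gives stanine = 2

2


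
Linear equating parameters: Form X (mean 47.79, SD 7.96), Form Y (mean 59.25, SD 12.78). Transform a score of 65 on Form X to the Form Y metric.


slope = SD_Y / SD_X = 12.78 / 7.96 ~ 1.6055
intercept = mean_Y - slope * mean_X = 59.25 - (12.78 / 7.96) * 47.79 ~ -17.4782
Y = slope * X + intercept. To avoid rounding drift from the rounded slope/intercept, evaluate the equivalent form Y = mean_Y + SD_Y * (X - mean_X) / SD_X at full precision:
Y = 59.25 + 12.78 * (65 - 47.79) / 7.96
Y = 59.25 + 12.78 * 17.21 / 7.96
Y = 59.25 + 219.9438 / 7.96
Y = 59.25 + 27.6311
Y = 86.8811

86.8811


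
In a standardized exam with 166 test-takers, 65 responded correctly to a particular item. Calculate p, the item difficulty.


Item difficulty p = number correct / total examinees
p = 65 / 166
p = 0.3916

0.3916


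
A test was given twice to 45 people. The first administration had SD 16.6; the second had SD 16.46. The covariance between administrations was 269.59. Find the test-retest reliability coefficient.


r = cov(X,Y) / (SD_X * SD_Y)
r = 269.59 / (16.6 * 16.46)
r = 269.59 / 273.236
r = 0.9867

0.9867


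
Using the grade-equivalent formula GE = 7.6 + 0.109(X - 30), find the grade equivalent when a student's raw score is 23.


raw - median = 23 - 30 = -7
slope * diff = 0.109 * -7 = -0.763
GE = 7.6 + -0.763
GE = 6.837

6.837


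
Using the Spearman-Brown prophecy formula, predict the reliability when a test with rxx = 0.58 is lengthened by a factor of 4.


r_new = (n * rxx) / (1 + (n-1) * rxx)
r_new = (4 * 0.58) / (1 + 3 * 0.58)
r_new = 2.32 / 2.74
r_new = 0.8467

0.8467


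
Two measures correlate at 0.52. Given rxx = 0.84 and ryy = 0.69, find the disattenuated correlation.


r_corrected = rxy / sqrt(rxx * ryy)
= 0.52 / sqrt(0.84 * 0.69)
= 0.52 / sqrt(0.5796)
= 0.52 / 0.761315
r_corrected = 0.683

0.683


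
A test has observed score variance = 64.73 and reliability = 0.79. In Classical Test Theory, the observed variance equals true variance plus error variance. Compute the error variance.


var_true = rxx * var_obs = 0.79 * 64.73 = 51.1367
var_error = var_obs - var_true
var_error = 64.73 - 51.1367
var_error = 13.5933

13.5933


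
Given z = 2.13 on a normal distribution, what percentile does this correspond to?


CDF(z) = 0.5 * (1 + erf(z/sqrt(2)))
erf(1.5061) = 0.9668
CDF = 0.9834
Percentile rank = 0.9834 * 100 = 98.34

98.34


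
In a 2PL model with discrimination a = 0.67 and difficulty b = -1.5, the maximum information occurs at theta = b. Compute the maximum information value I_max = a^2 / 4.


For 2PL, max info at theta = b = -1.5
I_max = a^2 / 4 = 0.67^2 / 4
= 0.4489 / 4
I_max = 0.1122

0.1122
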